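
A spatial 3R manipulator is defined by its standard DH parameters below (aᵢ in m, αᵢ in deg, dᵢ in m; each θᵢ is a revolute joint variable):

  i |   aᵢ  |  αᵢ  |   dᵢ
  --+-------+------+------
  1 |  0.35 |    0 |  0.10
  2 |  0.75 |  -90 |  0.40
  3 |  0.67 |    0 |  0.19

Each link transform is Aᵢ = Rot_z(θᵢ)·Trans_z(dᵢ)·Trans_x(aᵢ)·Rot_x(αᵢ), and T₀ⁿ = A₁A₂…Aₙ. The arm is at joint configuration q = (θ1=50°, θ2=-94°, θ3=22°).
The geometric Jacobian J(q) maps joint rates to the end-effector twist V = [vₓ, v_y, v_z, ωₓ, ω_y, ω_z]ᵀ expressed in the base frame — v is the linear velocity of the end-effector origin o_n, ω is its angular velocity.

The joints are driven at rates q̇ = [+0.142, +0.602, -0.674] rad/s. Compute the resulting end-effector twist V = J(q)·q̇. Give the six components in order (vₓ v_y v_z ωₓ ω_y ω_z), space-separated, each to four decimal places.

0.6906 0.7465 0.4187 -0.4682 -0.4848 0.7440

o_n = [1.3433, -0.5477, 0.2490]
J₁: ẑ×o_n = [0.5477, 1.3433, -0.0000], ω = ẑ
J2: z=[0.0000, 0.0000, 1.0000] o=[0.2250, 0.2681, 0.1000] → [0.8159, 1.1184, -0.0000, 0.0000, 0.0000, 1.0000]
J3: z=[0.6947, 0.7193, 0.0000] o=[0.7645, -0.2529, 0.5000] → [-0.1805, 0.1743, -0.6212, 0.6947, 0.7193, 0.0000]
V = J·q̇ = [0.6906, 0.7465, 0.4187, -0.4682, -0.4848, 0.7440]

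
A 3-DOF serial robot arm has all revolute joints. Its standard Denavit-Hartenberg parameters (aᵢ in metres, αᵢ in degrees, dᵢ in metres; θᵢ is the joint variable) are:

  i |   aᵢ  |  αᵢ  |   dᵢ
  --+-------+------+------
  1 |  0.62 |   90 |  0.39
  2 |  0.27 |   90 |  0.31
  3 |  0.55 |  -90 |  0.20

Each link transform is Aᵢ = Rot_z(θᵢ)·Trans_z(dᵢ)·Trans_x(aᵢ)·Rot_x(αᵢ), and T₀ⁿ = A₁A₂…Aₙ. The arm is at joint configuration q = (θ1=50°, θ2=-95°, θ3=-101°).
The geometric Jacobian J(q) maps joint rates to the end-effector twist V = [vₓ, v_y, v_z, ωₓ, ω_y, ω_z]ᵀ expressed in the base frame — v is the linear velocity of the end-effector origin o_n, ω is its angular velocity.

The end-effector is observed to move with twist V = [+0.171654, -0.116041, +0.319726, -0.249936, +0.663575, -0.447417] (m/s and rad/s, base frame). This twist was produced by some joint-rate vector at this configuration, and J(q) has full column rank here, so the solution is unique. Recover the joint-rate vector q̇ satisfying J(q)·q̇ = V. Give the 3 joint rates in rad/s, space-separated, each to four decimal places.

-0.4170 -0.6180 -0.3490

o_n = [0.0851, 0.4591, 0.2430]
J₁: ẑ×o_n = [-0.4591, 0.0851, 0.0000], ω = ẑ
J2: z=[0.7660, -0.6428, 0.0000] o=[0.3985, 0.4749, 0.3900] → [0.0945, 0.1126, -0.2136, 0.7660, -0.6428, 0.0000]
J3: z=[-0.6403, -0.7631, 0.0872] o=[0.6209, 0.2577, 0.1210] → [-0.1106, 0.0314, -0.5378, -0.6403, -0.7631, 0.0872]
q̇ = J⁺·V = [-0.4170, -0.6180, -0.3490]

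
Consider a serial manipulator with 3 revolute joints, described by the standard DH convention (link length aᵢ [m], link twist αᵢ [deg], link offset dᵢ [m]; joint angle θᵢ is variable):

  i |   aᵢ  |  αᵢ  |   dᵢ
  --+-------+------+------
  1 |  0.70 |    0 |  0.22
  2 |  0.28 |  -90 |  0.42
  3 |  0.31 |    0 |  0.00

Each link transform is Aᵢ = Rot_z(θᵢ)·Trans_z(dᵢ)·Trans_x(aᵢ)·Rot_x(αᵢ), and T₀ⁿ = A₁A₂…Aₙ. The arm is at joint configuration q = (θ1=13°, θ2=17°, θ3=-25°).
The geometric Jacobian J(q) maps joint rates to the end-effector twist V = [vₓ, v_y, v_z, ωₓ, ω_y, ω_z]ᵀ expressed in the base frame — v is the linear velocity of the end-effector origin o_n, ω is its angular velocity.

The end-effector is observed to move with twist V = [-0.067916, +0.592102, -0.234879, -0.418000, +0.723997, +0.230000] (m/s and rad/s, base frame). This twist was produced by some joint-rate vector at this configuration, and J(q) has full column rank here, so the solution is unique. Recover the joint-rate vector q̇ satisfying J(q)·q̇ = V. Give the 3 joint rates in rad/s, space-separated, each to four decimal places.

0.6240 -0.3940 0.8360

o_n = [1.1679, 0.4379, 0.7710]
J₁: ẑ×o_n = [-0.4379, 1.1679, 0.0000], ω = ẑ
J2: z=[0.0000, 0.0000, 1.0000] o=[0.6821, 0.1575, 0.2200] → [-0.2805, 0.4858, 0.0000, 0.0000, 0.0000, 1.0000]
J3: z=[-0.5000, 0.8660, 0.0000] o=[0.9245, 0.2975, 0.6400] → [0.1135, 0.0655, -0.2810, -0.5000, 0.8660, 0.0000]
q̇ = J⁺·V = [0.6240, -0.3940, 0.8360]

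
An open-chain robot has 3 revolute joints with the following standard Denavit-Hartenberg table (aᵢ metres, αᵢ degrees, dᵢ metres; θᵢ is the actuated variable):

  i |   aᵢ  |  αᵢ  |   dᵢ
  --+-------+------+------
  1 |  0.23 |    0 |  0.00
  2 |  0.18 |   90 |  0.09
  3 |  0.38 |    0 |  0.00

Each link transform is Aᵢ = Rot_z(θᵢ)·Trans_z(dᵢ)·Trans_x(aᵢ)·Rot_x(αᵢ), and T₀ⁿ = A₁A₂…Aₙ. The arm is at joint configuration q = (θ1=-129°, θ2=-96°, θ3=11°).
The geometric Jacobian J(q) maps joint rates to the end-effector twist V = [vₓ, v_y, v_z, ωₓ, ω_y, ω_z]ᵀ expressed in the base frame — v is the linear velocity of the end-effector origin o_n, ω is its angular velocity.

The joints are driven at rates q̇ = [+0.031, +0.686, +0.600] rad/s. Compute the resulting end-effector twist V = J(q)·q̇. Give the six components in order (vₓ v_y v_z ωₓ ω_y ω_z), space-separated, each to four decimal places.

o_n = [-0.5358, 0.2123, 0.1625]
J₁: ẑ×o_n = [-0.2123, -0.5358, 0.0000], ω = ẑ
J2: z=[0.0000, 0.0000, 1.0000] o=[-0.1447, -0.1787, 0.0000] → [-0.3910, -0.3910, 0.0000, 0.0000, 0.0000, 1.0000]
J3: z=[0.7071, 0.7071, 0.0000] o=[-0.2720, -0.0515, 0.0900] → [0.0513, -0.0513, 0.3730, 0.7071, 0.7071, 0.0000]
V = J·q̇ = [-0.2441, -0.3156, 0.2238, 0.4243, 0.4243, 0.7170]

-0.2441 -0.3156 0.2238 0.4243 0.4243 0.7170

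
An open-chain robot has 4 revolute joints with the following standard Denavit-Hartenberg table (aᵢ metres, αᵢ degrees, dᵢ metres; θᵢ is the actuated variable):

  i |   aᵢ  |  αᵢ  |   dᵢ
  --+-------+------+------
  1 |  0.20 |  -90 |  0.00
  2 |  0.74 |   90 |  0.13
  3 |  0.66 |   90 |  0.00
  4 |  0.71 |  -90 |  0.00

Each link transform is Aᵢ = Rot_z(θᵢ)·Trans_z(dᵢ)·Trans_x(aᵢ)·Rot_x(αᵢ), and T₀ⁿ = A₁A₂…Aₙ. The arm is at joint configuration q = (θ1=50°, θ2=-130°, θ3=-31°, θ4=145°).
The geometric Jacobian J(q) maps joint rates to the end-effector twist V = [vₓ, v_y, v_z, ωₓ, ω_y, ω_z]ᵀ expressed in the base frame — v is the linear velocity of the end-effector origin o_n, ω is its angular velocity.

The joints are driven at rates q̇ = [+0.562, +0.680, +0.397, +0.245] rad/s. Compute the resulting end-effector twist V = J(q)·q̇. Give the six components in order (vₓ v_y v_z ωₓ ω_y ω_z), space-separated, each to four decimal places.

0.4341 0.0873 0.6033 -0.5034 0.1313 0.2102

o_n = [-0.4741, -0.4256, 0.3566]
J₁: ẑ×o_n = [0.4256, -0.4741, 0.0000], ω = ẑ
J2: z=[-0.7660, 0.6428, 0.0000] o=[0.1286, 0.1532, 0.0000] → [0.2292, 0.2732, 0.8308, -0.7660, 0.6428, 0.0000]
J3: z=[-0.4924, -0.5868, -0.6428] o=[-0.2768, -0.1276, 0.5669] → [-0.0682, 0.0233, 0.0309, -0.4924, -0.5868, -0.6428]
J4: z=[0.8694, -0.2974, -0.3945] o=[-0.2501, -0.6247, 1.0002] → [0.2699, 0.6480, 0.1064, 0.8694, -0.2974, -0.3945]
V = J·q̇ = [0.4341, 0.0873, 0.6033, -0.5034, 0.1313, 0.2102]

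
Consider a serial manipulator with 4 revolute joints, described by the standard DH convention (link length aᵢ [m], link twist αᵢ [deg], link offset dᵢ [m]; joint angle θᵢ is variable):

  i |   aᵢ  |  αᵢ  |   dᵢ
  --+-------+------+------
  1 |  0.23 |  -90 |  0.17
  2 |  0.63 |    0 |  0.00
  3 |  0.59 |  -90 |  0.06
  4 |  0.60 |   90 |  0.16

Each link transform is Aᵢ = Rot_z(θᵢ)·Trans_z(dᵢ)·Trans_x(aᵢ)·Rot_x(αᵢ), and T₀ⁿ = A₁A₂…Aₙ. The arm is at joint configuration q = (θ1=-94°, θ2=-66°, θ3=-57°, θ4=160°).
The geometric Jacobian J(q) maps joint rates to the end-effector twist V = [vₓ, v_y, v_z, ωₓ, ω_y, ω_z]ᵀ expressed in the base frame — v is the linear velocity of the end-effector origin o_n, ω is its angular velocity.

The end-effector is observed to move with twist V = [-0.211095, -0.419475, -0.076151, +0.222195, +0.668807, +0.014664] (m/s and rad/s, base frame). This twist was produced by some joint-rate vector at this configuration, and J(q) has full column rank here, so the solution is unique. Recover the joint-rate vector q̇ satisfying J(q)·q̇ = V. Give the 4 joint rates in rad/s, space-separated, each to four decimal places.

o_n = [-0.1871, -0.5946, 0.8546]
J₁: ẑ×o_n = [0.5946, -0.1871, 0.0000], ω = ẑ
J2: z=[0.9976, -0.0698, 0.0000] o=[-0.0160, -0.2294, 0.1700] → [-0.0478, -0.6830, -0.3762, 0.9976, -0.0698, 0.0000]
J3: z=[0.9976, -0.0698, 0.0000] o=[-0.0339, -0.4851, 0.7455] → [-0.0076, -0.1088, -0.1199, 0.9976, -0.0698, 0.0000]
J4: z=[-0.0585, -0.8366, 0.5446] o=[0.0484, -0.1687, 1.2403] → [0.5546, -0.1508, -0.1721, -0.0585, -0.8366, 0.5446]
q̇ = J⁺·V = [0.4580, 0.7620, -0.5870, -0.8140]

0.4580 0.7620 -0.5870 -0.8140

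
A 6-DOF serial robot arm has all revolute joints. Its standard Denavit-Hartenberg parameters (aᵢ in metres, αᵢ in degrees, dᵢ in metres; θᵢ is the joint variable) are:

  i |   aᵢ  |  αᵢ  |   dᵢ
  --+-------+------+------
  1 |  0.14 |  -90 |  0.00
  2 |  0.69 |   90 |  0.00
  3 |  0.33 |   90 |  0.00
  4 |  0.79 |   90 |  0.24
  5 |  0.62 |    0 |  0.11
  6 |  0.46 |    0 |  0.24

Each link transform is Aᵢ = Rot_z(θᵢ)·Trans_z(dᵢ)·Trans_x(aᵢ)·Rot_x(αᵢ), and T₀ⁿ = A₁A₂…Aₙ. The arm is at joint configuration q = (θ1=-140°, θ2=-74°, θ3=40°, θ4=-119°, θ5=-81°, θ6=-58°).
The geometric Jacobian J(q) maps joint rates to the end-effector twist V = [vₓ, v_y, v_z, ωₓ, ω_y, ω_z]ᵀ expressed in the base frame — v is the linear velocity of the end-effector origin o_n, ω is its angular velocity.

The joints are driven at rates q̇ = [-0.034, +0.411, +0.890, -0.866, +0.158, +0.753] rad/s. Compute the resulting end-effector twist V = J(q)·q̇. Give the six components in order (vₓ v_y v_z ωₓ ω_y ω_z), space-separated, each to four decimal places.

-0.0988 0.7223 -0.9045 1.5884 0.5989 -0.7888

o_n = [-0.1120, -0.5686, -0.0118]
J₁: ẑ×o_n = [0.5686, -0.1120, 0.0000], ω = ẑ
J2: z=[0.6428, -0.7660, 0.0000] o=[-0.1072, -0.0900, 0.0000] → [0.0090, 0.0076, -0.3113, 0.6428, -0.7660, 0.0000]
J3: z=[0.7364, 0.6179, 0.2756] o=[-0.2529, -0.2122, 0.6633] → [-0.3189, 0.5359, -0.3495, 0.7364, 0.6179, 0.2756]
J4: z=[-0.6281, 0.4729, 0.6179] o=[-0.1700, -0.4195, 0.9063] → [-0.3421, -0.5408, 0.0662, -0.6281, 0.4729, 0.6179]
J5: z=[0.1371, 0.8489, -0.5104] o=[-0.9258, -0.4924, 0.5821] → [-0.5430, -0.3340, -0.7013, 0.1371, 0.8489, -0.5104]
J6: z=[0.1371, 0.8489, -0.5104] o=[-0.6004, -0.7115, 0.0896] → [-0.0131, -0.2354, -0.3950, 0.1371, 0.8489, -0.5104]
V = J·q̇ = [-0.0988, 0.7223, -0.9045, 1.5884, 0.5989, -0.7888]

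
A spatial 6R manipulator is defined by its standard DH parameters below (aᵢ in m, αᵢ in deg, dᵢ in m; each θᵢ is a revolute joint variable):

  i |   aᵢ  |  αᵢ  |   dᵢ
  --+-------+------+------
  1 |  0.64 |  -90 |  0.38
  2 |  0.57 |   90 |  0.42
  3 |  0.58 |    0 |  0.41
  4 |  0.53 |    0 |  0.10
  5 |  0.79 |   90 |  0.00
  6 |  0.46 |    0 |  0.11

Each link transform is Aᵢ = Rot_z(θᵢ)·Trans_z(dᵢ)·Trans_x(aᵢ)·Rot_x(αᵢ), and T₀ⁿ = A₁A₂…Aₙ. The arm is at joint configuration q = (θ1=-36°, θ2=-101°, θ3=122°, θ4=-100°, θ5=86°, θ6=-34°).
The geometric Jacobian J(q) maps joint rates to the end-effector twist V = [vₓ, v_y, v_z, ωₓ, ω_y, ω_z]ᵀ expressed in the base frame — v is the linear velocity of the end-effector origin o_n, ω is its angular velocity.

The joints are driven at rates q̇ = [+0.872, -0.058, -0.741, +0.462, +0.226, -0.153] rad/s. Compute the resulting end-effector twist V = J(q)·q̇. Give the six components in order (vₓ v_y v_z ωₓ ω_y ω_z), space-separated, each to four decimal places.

-1.4520 1.4578 0.4751 0.0027 -0.1321 0.7393

o_n = [1.5678, 1.6525, 0.8193]
J₁: ẑ×o_n = [-1.6525, 1.5678, 0.0000], ω = ẑ
J2: z=[0.5878, 0.8090, 0.0000] o=[0.5178, -0.3762, 0.3800] → [0.3554, -0.2582, 0.3429, 0.5878, 0.8090, 0.0000]
J3: z=[-0.7942, 0.5770, -0.1908] o=[0.6767, 0.0275, 0.9395] → [0.2407, -0.2655, -1.8047, -0.7942, 0.5770, -0.1908]
J4: z=[-0.7942, 0.5770, -0.1908] o=[0.6876, 0.6276, 0.5596] → [0.3454, 0.0383, -1.3218, -0.7942, 0.5770, -0.1908]
J5: z=[-0.7942, 0.5770, -0.1908] o=[0.6490, 0.9010, 1.0229] → [0.0259, -0.3370, -1.1269, -0.7942, 0.5770, -0.1908]
J6: z=[0.0348, 0.3567, 0.9336] o=[1.1283, 1.4815, 0.7832] → [-0.1468, 0.4090, -0.1508, 0.0348, 0.3567, 0.9336]
V = J·q̇ = [-1.4520, 1.4578, 0.4751, 0.0027, -0.1321, 0.7393]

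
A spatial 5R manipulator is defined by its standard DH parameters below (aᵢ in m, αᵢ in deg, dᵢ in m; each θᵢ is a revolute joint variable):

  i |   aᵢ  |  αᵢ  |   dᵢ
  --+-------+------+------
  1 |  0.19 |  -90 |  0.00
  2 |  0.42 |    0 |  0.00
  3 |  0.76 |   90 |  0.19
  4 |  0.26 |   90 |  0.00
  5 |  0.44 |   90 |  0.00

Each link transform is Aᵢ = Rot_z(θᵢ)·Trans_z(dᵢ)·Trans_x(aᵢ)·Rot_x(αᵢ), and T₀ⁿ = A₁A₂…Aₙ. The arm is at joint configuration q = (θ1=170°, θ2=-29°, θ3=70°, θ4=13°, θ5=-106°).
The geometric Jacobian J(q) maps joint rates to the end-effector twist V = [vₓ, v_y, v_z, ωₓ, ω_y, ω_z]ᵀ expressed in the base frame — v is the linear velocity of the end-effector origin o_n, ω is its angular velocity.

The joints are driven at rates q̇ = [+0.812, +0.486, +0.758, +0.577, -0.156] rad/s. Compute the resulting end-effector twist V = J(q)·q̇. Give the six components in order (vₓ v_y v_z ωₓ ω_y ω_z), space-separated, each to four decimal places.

1.0932 -1.0447 -0.6055 -0.5891 -1.3137 1.2705

o_n = [-0.9793, -0.0519, -0.7029]
J₁: ẑ×o_n = [0.0519, -0.9793, 0.0000], ω = ẑ
J2: z=[-0.1736, -0.9848, 0.0000] o=[-0.1871, 0.0330, 0.0000] → [0.6922, -0.1221, -0.7654, -0.1736, -0.9848, 0.0000]
J3: z=[-0.1736, -0.9848, 0.0000] o=[-0.5489, 0.0968, 0.2036] → [0.8927, -0.1574, -0.3981, -0.1736, -0.9848, 0.0000]
J4: z=[-0.6461, 0.1139, 0.7547] o=[-1.1467, 0.0093, -0.2950] → [-0.0003, -0.1372, 0.0205, -0.6461, 0.1139, 0.7547]
J5: z=[0.0020, 0.9890, -0.1476] o=[-1.3452, -0.0151, -0.4612] → [-0.2445, -0.0535, -0.3619, 0.0020, 0.9890, -0.1476]
V = J·q̇ = [1.0932, -1.0447, -0.6055, -0.5891, -1.3137, 1.2705]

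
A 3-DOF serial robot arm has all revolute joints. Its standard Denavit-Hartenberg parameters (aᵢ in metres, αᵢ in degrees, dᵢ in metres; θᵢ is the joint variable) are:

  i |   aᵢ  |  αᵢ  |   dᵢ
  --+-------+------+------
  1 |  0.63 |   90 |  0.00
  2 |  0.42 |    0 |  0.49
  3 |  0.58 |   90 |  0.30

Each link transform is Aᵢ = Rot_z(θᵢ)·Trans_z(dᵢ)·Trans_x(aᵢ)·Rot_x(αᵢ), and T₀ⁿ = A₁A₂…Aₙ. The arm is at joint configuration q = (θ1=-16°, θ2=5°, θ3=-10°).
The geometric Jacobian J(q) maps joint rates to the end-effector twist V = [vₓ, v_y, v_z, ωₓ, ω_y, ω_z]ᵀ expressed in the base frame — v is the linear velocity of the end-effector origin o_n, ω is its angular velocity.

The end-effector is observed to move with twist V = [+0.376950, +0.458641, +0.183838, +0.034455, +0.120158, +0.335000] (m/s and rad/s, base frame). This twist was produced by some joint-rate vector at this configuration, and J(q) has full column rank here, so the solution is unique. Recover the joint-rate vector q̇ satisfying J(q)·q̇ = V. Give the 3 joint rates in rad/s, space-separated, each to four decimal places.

o_n = [1.3454, -1.2076, -0.0139]
J₁: ẑ×o_n = [1.2076, 1.3454, -0.0000], ω = ẑ
J2: z=[-0.2756, -0.9613, 0.0000] o=[0.6056, -0.1737, 0.0000] → [0.0134, -0.0038, 0.9962, -0.2756, -0.9613, 0.0000]
J3: z=[-0.2756, -0.9613, 0.0000] o=[0.8727, -0.7600, 0.0366] → [0.0486, -0.0139, 0.5778, -0.2756, -0.9613, 0.0000]
q̇ = J⁺·V = [0.3350, 0.6120, -0.7370]

0.3350 0.6120 -0.7370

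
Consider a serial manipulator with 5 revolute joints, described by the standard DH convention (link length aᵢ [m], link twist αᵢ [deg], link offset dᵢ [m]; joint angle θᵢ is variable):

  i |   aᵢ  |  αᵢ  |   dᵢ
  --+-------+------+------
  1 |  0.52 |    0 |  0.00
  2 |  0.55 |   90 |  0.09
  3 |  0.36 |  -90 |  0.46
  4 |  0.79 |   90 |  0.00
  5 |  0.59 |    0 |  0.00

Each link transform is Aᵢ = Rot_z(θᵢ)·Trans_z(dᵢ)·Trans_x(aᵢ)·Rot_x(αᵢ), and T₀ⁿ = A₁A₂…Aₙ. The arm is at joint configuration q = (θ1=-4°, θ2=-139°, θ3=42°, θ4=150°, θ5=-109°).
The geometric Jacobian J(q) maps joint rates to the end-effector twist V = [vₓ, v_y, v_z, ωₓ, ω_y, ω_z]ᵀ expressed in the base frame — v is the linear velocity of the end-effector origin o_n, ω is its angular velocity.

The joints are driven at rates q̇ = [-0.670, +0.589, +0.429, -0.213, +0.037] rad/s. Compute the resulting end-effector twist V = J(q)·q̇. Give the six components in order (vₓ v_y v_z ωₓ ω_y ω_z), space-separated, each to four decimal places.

o_n = [-0.2219, -0.3927, -0.4302]
J₁: ẑ×o_n = [0.3927, -0.2219, 0.0000], ω = ẑ
J2: z=[0.0000, 0.0000, 1.0000] o=[0.5187, -0.0363, 0.0000] → [0.3565, -0.7406, 0.0000, 0.0000, 0.0000, 1.0000]
J3: z=[-0.6018, 0.7986, 0.0000] o=[0.0795, -0.3673, 0.0900] → [-0.4154, -0.3130, 0.2560, -0.6018, 0.7986, 0.0000]
J4: z=[0.5344, 0.4027, 0.7431] o=[-0.4110, -0.1609, 0.3309] → [-0.1342, 0.5472, -0.2000, 0.5344, 0.4027, 0.7431]
J5: z=[0.2244, -0.9153, 0.3346] o=[0.2328, -0.1704, -0.1269] → [0.3519, -0.0840, -0.4660, 0.2244, -0.9153, 0.3346]
V = J·q̇ = [-0.1898, -0.5415, 0.1352, -0.3637, 0.2230, -0.2269]

-0.1898 -0.5415 0.1352 -0.3637 0.2230 -0.2269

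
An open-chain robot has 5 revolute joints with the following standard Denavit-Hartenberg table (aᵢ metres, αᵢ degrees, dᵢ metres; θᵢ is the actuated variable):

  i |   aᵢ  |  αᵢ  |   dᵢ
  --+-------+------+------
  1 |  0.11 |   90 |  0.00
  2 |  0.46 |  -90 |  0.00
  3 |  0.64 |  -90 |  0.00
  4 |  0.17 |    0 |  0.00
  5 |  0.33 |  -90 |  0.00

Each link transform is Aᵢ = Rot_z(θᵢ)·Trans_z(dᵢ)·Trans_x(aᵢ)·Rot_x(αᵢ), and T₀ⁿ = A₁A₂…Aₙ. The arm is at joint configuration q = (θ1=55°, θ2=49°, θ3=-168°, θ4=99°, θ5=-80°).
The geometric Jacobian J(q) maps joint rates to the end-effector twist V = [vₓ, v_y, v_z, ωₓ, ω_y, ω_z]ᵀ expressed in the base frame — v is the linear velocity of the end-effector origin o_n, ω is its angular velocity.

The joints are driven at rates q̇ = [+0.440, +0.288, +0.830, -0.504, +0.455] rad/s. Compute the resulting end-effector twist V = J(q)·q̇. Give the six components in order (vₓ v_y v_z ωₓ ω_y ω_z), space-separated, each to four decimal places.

o_n = [0.1724, -0.0893, -0.5166]
J₁: ẑ×o_n = [0.0893, 0.1724, -0.0000], ω = ẑ
J2: z=[0.8192, -0.5736, 0.0000] o=[0.0631, 0.0901, 0.0000] → [0.2963, 0.4232, -0.0843, 0.8192, -0.5736, 0.0000]
J3: z=[-0.4329, -0.6182, 0.6561] o=[0.2362, 0.3373, 0.3472] → [0.8139, -0.4158, 0.1452, -0.4329, -0.6182, 0.6561]
J4: z=[0.8795, -0.4493, 0.1569] o=[0.1096, -0.0754, -0.1253] → [0.1780, 0.3540, 0.0160, 0.8795, -0.4493, 0.1569]
J5: z=[0.8795, -0.4493, 0.1569] o=[0.1876, 0.0455, -0.2158] → [0.1563, 0.2622, -0.1254, 0.8795, -0.4493, 0.1569]
V = J·q̇ = [0.7816, -0.2065, 0.0311, -0.1665, -0.6563, 0.9768]

0.7816 -0.2065 0.0311 -0.1665 -0.6563 0.9768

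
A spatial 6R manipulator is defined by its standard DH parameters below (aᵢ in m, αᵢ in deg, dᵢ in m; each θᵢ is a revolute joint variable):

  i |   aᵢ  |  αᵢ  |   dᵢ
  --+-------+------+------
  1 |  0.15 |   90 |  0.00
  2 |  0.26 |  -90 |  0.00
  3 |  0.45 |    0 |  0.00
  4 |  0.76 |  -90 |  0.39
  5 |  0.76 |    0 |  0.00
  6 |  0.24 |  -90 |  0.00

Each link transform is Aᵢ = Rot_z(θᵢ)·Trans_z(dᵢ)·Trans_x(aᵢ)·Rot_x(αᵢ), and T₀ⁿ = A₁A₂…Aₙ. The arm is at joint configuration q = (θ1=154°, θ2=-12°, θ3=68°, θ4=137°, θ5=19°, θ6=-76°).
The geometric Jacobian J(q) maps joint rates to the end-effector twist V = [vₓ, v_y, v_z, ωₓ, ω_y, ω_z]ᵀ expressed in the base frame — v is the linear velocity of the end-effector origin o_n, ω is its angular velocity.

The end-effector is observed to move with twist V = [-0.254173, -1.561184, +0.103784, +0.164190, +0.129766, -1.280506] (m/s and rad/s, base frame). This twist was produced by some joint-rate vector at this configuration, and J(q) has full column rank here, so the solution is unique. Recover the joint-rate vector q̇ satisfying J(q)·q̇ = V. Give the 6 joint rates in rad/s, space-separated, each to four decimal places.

-0.3030 -0.0570 -0.7270 -0.2480 -0.0000 0.2710

o_n = [0.8217, -0.1083, 0.5505]
J₁: ẑ×o_n = [0.1083, 0.8217, -0.0000], ω = ẑ
J2: z=[0.4384, 0.8988, 0.0000] o=[-0.1348, 0.0658, 0.0000] → [0.4948, -0.2413, -0.9360, 0.4384, 0.8988, 0.0000]
J3: z=[-0.1869, 0.0911, 0.9781] o=[-0.3634, 0.1772, -0.0541] → [0.3344, 1.2721, -0.0547, -0.1869, 0.0911, 0.9781]
J4: z=[-0.1869, 0.0911, 0.9781] o=[-0.6945, -0.1255, -0.0891] → [0.0414, 1.6025, -0.1414, -0.1869, 0.0911, 0.9781]
J5: z=[0.0258, 0.9958, -0.0879] o=[-0.0210, -0.0966, 0.4356] → [0.1134, -0.0770, -0.8394, 0.0258, 0.9958, -0.0879]
J6: z=[0.0258, 0.9958, -0.0879] o=[0.7309, -0.1255, 0.3290] → [0.2221, -0.0137, -0.0899, 0.0258, 0.9958, -0.0879]
q̇ = J⁺·V = [-0.3030, -0.0570, -0.7270, -0.2480, -0.0000, 0.2710]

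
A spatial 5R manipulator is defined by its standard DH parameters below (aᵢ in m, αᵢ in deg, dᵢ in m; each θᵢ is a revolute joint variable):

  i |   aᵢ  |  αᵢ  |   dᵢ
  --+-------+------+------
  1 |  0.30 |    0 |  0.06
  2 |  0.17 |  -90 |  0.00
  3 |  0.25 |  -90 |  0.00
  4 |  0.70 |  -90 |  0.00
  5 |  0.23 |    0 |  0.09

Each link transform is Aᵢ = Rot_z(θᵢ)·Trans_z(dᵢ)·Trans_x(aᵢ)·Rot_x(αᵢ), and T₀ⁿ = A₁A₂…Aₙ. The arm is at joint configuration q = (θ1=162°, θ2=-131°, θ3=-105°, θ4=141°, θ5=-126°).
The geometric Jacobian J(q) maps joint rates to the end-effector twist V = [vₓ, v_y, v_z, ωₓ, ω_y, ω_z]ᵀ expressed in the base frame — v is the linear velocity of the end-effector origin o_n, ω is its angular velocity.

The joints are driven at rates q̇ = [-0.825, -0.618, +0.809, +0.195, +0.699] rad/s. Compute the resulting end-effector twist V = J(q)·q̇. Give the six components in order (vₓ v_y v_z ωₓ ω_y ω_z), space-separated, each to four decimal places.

o_n = [0.2160, 0.0608, -0.1291]
J₁: ẑ×o_n = [-0.0608, 0.2160, 0.0000], ω = ẑ
J2: z=[0.0000, 0.0000, 1.0000] o=[-0.2853, 0.0927, 0.0600] → [0.0319, 0.5013, -0.0000, 0.0000, 0.0000, 1.0000]
J3: z=[-0.5150, 0.8572, 0.0000] o=[-0.1396, 0.1803, 0.0600] → [-0.1620, -0.0974, -0.2433, -0.5150, 0.8572, 0.0000]
J4: z=[0.8280, 0.4975, 0.2588] o=[-0.1951, 0.1469, 0.3015] → [-0.1919, 0.4629, -0.2758, 0.8280, 0.4975, 0.2588]
J5: z=[-0.2606, 0.7500, -0.6079] o=[0.1525, -0.1582, -0.2240] → [0.2043, -0.0138, -0.1047, -0.2606, 0.7500, -0.6079]
V = J·q̇ = [0.0048, -0.4862, -0.3238, -0.4374, 1.3147, -1.8174]

0.0048 -0.4862 -0.3238 -0.4374 1.3147 -1.8174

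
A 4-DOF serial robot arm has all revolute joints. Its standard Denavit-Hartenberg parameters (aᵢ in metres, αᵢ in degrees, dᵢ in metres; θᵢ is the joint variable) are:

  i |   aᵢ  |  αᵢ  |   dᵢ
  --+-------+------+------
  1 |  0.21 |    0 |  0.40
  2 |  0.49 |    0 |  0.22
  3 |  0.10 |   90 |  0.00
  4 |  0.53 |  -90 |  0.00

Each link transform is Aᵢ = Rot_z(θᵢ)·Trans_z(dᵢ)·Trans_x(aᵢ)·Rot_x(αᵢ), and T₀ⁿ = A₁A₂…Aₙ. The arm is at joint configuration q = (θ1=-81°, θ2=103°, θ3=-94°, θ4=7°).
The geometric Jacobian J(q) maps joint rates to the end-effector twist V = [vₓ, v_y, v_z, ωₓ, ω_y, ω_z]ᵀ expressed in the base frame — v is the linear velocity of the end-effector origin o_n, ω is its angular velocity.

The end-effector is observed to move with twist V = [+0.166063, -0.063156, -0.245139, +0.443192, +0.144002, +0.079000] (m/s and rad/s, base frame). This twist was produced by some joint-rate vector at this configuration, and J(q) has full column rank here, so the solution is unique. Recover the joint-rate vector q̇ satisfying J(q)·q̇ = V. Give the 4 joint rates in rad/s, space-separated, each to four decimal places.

0.4060 -0.5450 0.2180 -0.4660

o_n = [0.6806, -0.6193, 0.6846]
J₁: ẑ×o_n = [0.6193, 0.6806, -0.0000], ω = ẑ
J2: z=[0.0000, 0.0000, 1.0000] o=[0.0329, -0.2074, 0.4000] → [0.4119, 0.6478, -0.0000, 0.0000, 0.0000, 1.0000]
J3: z=[0.0000, 0.0000, 1.0000] o=[0.4872, -0.0239, 0.6200] → [0.5954, 0.1935, -0.0000, 0.0000, 0.0000, 1.0000]
J4: z=[-0.9511, -0.3090, 0.0000] o=[0.5181, -0.1190, 0.6200] → [-0.0200, 0.0614, 0.5260, -0.9511, -0.3090, 0.0000]
q̇ = J⁺·V = [0.4060, -0.5450, 0.2180, -0.4660]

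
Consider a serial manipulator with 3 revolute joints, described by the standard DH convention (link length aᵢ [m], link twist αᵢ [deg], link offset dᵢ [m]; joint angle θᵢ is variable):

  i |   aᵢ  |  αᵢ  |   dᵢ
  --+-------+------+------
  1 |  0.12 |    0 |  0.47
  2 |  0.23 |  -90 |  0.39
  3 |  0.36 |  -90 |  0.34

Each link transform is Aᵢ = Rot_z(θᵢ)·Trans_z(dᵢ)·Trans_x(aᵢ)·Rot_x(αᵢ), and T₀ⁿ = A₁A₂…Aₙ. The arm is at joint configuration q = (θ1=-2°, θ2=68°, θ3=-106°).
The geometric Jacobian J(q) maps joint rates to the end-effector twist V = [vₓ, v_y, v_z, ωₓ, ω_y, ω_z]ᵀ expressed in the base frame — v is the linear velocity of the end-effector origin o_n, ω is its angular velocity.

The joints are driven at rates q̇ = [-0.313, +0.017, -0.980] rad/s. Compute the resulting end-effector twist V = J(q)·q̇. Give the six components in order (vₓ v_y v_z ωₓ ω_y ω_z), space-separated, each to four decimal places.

o_n = [-0.1375, 0.2536, 1.2061]
J₁: ẑ×o_n = [-0.2536, -0.1375, 0.0000], ω = ẑ
J2: z=[0.0000, 0.0000, 1.0000] o=[0.1199, -0.0042, 0.4700] → [-0.2578, -0.2574, 0.0000, 0.0000, 0.0000, 1.0000]
J3: z=[-0.9135, 0.4067, 0.0000] o=[0.2135, 0.2059, 0.8600] → [0.1408, 0.3161, 0.0992, -0.9135, 0.4067, 0.0000]
V = J·q̇ = [-0.0630, -0.2712, -0.0972, 0.8953, -0.3986, -0.2960]

-0.0630 -0.2712 -0.0972 0.8953 -0.3986 -0.2960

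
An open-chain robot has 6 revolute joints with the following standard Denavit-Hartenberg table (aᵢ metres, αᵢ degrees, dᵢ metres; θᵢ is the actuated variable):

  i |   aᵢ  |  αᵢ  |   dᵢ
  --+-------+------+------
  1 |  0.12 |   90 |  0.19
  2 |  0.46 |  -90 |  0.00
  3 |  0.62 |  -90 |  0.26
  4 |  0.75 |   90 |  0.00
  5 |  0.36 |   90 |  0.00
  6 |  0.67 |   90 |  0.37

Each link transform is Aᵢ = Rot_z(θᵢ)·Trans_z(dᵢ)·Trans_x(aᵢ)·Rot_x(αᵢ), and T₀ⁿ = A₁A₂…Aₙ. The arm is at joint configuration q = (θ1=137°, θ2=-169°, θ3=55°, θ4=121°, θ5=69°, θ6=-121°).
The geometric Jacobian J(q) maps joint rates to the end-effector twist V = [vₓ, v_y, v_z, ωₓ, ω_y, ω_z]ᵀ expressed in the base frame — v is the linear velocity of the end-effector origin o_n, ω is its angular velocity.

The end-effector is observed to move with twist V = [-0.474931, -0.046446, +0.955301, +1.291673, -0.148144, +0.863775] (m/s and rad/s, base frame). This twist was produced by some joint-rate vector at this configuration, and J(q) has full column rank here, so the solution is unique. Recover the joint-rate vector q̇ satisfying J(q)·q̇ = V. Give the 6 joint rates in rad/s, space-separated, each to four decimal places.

o_n = [0.4773, 0.1399, 0.5124]
J₁: ẑ×o_n = [-0.1399, 0.4773, 0.0000], ω = ẑ
J2: z=[0.6820, 0.7314, 0.0000] o=[-0.0878, 0.0818, 0.1900] → [0.2358, -0.2199, -0.3737, 0.6820, 0.7314, 0.0000]
J3: z=[-0.1395, 0.1301, -0.9816] o=[0.2425, -0.2261, 0.1022] → [0.4127, -0.1733, -0.0816, -0.1395, 0.1301, -0.9816]
J4: z=[-0.9793, 0.1289, 0.1563] o=[0.1151, -0.8018, -0.2209] → [-0.0527, 0.7746, -0.9689, -0.9793, 0.1289, 0.1563]
J5: z=[-0.0540, -0.9097, 0.4118] o=[0.2616, -0.5057, 0.4525] → [-0.3203, 0.0921, 0.1614, -0.0540, -0.9097, 0.4118]
J6: z=[0.5332, 0.3224, 0.7821] o=[-0.0423, -0.4115, 0.6208] → [-0.4662, 0.4643, 0.1265, 0.5332, 0.3224, 0.7821]
q̇ = J⁺·V = [0.3270, 0.0470, 0.2990, -0.8230, 0.4730, 0.9770]

0.3270 0.0470 0.2990 -0.8230 0.4730 0.9770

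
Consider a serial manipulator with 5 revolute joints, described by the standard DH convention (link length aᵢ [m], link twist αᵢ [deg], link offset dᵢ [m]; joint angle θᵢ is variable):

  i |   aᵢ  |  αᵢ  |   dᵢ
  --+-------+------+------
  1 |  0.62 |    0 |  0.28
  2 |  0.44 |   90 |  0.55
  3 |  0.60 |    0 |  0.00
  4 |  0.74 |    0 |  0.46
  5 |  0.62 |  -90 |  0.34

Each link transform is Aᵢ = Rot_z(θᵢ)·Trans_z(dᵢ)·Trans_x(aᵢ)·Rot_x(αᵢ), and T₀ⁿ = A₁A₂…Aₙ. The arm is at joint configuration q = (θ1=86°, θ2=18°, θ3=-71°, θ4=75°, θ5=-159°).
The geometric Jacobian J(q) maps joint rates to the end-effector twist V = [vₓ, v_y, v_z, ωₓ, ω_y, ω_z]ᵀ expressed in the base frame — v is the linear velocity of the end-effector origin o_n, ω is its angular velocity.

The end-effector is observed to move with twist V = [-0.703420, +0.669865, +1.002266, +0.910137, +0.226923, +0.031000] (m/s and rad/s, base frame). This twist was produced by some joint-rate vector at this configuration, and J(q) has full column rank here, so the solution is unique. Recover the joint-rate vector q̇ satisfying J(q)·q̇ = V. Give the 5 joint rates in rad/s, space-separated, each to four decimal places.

0.8400 -0.8090 0.8530 0.9930 -0.9080

o_n = [0.6231, 1.5995, 0.0523]
J₁: ẑ×o_n = [-1.5995, 0.6231, 0.0000], ω = ẑ
J2: z=[0.0000, 0.0000, 1.0000] o=[0.0432, 0.6185, 0.2800] → [-0.9811, 0.5799, 0.0000, 0.0000, 0.0000, 1.0000]
J3: z=[0.9703, 0.2419, 0.0000] o=[-0.0632, 1.0454, 0.8300] → [-0.1881, 0.7546, 0.3716, 0.9703, 0.2419, 0.0000]
J4: z=[0.9703, 0.2419, 0.0000] o=[-0.1105, 1.2350, 0.2627] → [-0.0509, 0.2042, 0.1763, 0.9703, 0.2419, 0.0000]
J5: z=[0.9703, 0.2419, 0.0000] o=[0.1573, 2.0625, 0.3143] → [-0.0634, 0.2542, -0.5619, 0.9703, 0.2419, 0.0000]
q̇ = J⁺·V = [0.8400, -0.8090, 0.8530, 0.9930, -0.9080]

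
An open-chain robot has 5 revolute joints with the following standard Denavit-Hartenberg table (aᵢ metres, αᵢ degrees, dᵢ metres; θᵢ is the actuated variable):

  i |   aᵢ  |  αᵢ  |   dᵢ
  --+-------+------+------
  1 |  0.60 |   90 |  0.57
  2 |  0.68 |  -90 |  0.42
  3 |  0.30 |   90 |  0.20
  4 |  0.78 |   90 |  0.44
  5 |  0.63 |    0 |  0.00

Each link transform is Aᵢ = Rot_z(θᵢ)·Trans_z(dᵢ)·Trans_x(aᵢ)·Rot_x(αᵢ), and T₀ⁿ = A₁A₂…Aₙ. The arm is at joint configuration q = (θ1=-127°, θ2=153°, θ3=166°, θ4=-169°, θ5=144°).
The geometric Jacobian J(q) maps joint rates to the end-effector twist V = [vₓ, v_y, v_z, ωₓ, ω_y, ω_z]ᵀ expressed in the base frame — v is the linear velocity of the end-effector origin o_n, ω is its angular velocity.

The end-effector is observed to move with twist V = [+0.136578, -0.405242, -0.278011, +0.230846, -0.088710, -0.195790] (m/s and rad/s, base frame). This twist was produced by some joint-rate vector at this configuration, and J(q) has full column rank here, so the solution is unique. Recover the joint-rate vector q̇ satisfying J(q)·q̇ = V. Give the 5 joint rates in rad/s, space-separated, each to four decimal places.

o_n = [0.4304, -0.0514, 0.8202]
J₁: ẑ×o_n = [0.0514, 0.4304, -0.0000], ω = ẑ
J2: z=[-0.7986, 0.6018, 0.0000] o=[-0.3611, -0.4792, 0.5700] → [0.1506, 0.1998, -0.8180, -0.7986, 0.6018, 0.0000]
J3: z=[0.2732, 0.3626, -0.8910] o=[-0.3319, 0.2575, 0.8787] → [-0.2964, -0.6632, -0.3607, 0.2732, 0.3626, -0.8910]
J4: z=[0.9046, -0.4118, 0.1098] o=[-0.3754, 0.0792, 0.5684] → [-0.0894, -0.1393, 0.2137, 0.9046, -0.4118, 0.1098]
J5: z=[0.3306, 0.5154, -0.7906] o=[0.2324, 0.4841, 1.0866] → [-0.5607, -0.0684, -0.2791, 0.3306, 0.5154, -0.7906]
q̇ = J⁺·V = [-0.2310, 0.4790, 0.5090, 0.7140, -0.5190]

-0.2310 0.4790 0.5090 0.7140 -0.5190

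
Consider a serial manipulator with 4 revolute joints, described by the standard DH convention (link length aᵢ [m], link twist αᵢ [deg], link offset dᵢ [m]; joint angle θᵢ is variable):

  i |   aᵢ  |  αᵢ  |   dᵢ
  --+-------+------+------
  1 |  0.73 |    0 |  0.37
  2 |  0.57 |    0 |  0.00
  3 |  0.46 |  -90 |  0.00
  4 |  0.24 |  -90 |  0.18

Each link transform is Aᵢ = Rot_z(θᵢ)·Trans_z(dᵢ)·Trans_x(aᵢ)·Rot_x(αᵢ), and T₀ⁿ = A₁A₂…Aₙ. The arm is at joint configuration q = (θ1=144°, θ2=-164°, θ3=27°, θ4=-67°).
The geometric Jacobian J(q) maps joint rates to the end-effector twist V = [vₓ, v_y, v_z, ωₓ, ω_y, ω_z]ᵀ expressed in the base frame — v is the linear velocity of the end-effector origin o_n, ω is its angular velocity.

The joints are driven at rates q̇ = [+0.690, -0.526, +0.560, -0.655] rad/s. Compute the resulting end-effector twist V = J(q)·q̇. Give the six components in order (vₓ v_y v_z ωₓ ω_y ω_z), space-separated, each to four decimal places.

-0.5859 0.0448 0.0614 0.0798 -0.6501 0.7240

o_n = [0.4728, 0.4803, 0.5909]
J₁: ẑ×o_n = [-0.4803, 0.4728, 0.0000], ω = ẑ
J2: z=[0.0000, 0.0000, 1.0000] o=[-0.5906, 0.4291, 0.3700] → [-0.0512, 1.0633, 0.0000, 0.0000, 0.0000, 1.0000]
J3: z=[0.0000, 0.0000, 1.0000] o=[-0.0550, 0.2341, 0.3700] → [-0.2461, 0.5277, 0.0000, 0.0000, 0.0000, 1.0000]
J4: z=[-0.1219, 0.9925, 0.0000] o=[0.4016, 0.2902, 0.3700] → [0.2193, 0.0269, -0.0938, -0.1219, 0.9925, 0.0000]
V = J·q̇ = [-0.5859, 0.0448, 0.0614, 0.0798, -0.6501, 0.7240]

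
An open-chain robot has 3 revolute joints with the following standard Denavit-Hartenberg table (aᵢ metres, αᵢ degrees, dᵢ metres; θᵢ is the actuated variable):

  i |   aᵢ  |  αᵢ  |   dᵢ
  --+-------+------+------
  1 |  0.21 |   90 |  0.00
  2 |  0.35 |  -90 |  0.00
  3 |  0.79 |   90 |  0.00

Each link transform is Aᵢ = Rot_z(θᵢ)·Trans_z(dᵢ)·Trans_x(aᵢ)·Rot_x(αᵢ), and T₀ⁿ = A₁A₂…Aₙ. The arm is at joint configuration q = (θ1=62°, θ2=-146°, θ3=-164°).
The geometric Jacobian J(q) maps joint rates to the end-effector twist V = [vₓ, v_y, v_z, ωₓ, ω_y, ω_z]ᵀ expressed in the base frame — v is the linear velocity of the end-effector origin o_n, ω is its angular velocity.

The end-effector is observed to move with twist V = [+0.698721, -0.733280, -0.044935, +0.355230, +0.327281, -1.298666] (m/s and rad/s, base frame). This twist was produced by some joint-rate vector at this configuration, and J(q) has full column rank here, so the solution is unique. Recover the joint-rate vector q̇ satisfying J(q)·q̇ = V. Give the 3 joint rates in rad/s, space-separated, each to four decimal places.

-0.6230 0.1600 0.8150

o_n = [0.4502, 0.3829, 0.2289]
J₁: ẑ×o_n = [-0.3829, 0.4502, 0.0000], ω = ẑ
J2: z=[0.8829, -0.4695, 0.0000] o=[0.0986, 0.1854, 0.0000] → [-0.1075, -0.2021, 0.3394, 0.8829, -0.4695, 0.0000]
J3: z=[0.2625, 0.4937, -0.8290] o=[-0.0376, -0.0708, -0.1957] → [0.5858, -0.5159, -0.1218, 0.2625, 0.4937, -0.8290]
q̇ = J⁺·V = [-0.6230, 0.1600, 0.8150]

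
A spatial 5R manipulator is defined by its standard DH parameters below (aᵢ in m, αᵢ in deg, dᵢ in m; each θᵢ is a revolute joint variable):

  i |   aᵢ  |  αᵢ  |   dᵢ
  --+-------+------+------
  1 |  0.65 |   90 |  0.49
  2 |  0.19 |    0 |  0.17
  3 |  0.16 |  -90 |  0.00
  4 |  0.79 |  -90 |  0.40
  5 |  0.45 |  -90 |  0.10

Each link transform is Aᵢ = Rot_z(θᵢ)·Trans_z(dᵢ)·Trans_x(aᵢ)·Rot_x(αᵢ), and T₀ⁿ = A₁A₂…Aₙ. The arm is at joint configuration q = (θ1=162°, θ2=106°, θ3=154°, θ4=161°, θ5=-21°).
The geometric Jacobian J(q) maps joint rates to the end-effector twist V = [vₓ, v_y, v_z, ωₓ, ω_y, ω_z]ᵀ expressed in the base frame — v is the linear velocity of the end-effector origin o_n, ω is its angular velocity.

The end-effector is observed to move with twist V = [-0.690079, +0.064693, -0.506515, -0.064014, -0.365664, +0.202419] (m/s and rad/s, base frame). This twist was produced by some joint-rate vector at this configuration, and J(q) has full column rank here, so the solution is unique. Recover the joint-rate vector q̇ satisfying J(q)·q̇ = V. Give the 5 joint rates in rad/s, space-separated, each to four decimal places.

0.0200 -0.5810 -0.2820 -0.0830 0.5240

o_n = [-1.3020, 0.2870, 1.5765]
J₁: ẑ×o_n = [-0.2870, -1.3020, 0.0000], ω = ẑ
J2: z=[0.3090, 0.9511, 0.0000] o=[-0.6182, 0.2009, 0.4900] → [1.0333, -0.3357, 0.6769, 0.3090, 0.9511, 0.0000]
J3: z=[0.3090, 0.9511, 0.0000] o=[-0.5158, 0.3464, 0.6726] → [0.8596, -0.2793, 0.7293, 0.3090, 0.9511, 0.0000]
J4: z=[-0.9366, 0.3043, -0.1736] o=[-0.4894, 0.3378, 0.5151] → [0.3142, 1.1352, 0.2949, -0.9366, 0.3043, -0.1736]
J5: z=[0.2384, 0.9167, 0.3206] o=[-1.0669, 0.2550, 1.1812] → [0.3521, -0.1696, 0.2231, 0.2384, 0.9167, 0.3206]
q̇ = J⁺·V = [0.0200, -0.5810, -0.2820, -0.0830, 0.5240]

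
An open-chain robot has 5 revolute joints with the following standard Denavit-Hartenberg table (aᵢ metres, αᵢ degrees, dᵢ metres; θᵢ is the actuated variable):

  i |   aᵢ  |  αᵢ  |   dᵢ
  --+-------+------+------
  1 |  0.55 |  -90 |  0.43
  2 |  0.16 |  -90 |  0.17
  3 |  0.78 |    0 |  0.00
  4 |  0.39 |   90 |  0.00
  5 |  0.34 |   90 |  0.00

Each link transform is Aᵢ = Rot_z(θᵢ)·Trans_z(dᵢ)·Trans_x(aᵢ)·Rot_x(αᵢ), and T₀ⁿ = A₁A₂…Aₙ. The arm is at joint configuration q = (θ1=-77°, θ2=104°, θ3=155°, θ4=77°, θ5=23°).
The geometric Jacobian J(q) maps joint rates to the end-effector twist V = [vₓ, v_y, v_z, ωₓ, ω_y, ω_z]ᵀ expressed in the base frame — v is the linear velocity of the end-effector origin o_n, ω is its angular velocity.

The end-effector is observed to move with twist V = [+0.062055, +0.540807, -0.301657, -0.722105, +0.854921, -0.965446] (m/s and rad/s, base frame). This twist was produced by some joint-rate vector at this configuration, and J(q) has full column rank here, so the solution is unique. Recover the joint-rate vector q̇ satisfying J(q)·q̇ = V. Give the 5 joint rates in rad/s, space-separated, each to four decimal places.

o_n = [0.5322, -0.5525, 1.4127]
J₁: ẑ×o_n = [0.5525, 0.5322, -0.0000], ω = ẑ
J2: z=[0.9744, 0.2250, 0.0000] o=[0.1237, -0.5359, 0.4300] → [0.2211, -0.9576, -0.1081, 0.9744, 0.2250, 0.0000]
J3: z=[-0.2183, 0.9454, 0.2419] o=[0.2807, -0.4599, 0.2748] → [1.0983, 0.3093, -0.2176, -0.2183, 0.9454, 0.2419]
J4: z=[-0.2183, 0.9454, 0.2419] o=[-0.0021, -0.7007, 0.9607] → [0.3916, 0.2279, -0.5375, -0.2183, 0.9454, 0.2419]
J5: z=[-0.5570, -0.3242, 0.7646] o=[0.3105, -0.6882, 1.1936] → [-0.1748, 0.2916, -0.0036, -0.5570, -0.3242, 0.7646]
q̇ = J⁺·V = [-0.6890, -0.9090, 0.2530, 0.6460, -0.6460]

-0.6890 -0.9090 0.2530 0.6460 -0.6460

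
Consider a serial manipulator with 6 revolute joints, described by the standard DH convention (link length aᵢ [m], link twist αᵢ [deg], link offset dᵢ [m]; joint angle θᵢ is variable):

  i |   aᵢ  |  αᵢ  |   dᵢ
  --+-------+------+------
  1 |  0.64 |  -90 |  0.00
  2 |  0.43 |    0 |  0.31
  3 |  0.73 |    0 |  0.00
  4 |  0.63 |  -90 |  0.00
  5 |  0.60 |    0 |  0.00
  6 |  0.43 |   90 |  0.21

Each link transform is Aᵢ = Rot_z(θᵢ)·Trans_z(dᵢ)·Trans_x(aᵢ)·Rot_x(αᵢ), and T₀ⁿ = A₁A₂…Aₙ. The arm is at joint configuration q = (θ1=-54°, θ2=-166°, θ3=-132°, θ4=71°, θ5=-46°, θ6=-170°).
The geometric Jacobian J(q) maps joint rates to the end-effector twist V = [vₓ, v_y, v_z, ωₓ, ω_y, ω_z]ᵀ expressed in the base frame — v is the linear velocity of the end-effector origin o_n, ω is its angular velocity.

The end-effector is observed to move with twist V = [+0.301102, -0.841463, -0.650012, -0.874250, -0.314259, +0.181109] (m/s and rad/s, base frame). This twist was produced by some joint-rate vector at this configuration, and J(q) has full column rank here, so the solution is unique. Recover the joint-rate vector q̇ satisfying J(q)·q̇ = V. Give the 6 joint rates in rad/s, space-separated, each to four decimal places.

o_n = [0.3574, 0.3397, -0.9085]
J₁: ẑ×o_n = [-0.3397, 0.3574, 0.0000], ω = ẑ
J2: z=[0.8090, 0.5878, 0.0000] o=[0.3762, -0.5178, 0.0000] → [-0.5340, 0.7350, 0.7048, 0.8090, 0.5878, 0.0000]
J3: z=[0.8090, 0.5878, 0.0000] o=[0.3817, 0.0020, 0.1040] → [-0.5951, 0.8191, 0.2875, 0.8090, 0.5878, 0.0000]
J4: z=[0.8090, 0.5878, 0.0000] o=[0.5832, -0.2753, -0.5405] → [-0.2163, 0.2977, 0.6302, 0.8090, 0.5878, 0.0000]
J5: z=[-0.4299, 0.5917, 0.6820] o=[0.3306, 0.0723, -1.0013] → [-0.1275, 0.0582, -0.1308, -0.4299, 0.5917, 0.6820]
J6: z=[-0.4299, 0.5917, 0.6820] o=[0.5127, 0.5560, -1.3061] → [0.3828, 0.0650, 0.1848, -0.4299, 0.5917, 0.6820]
q̇ = J⁺·V = [-0.0610, -0.6690, -0.5340, 0.3110, 0.9080, -0.5530]

-0.0610 -0.6690 -0.5340 0.3110 0.9080 -0.5530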